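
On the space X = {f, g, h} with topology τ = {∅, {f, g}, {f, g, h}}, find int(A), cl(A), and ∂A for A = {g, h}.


int(A) = ∅, cl(A) = {f, g, h}, ∂A = {f, g, h}.

Closed sets in (X, τ) are complements of opens:
  closed(X, τ) = {∅, {h}, {f, g, h}}.
int(A) = ⋃ {U ∈ τ : U ⊆ A}. Opens contained in A: ∅.
Taking the union of these: int(A) = ∅.
cl(A) = ⋂ {C closed : A ⊆ C}. Closed sets containing A: {f, g, h}.
Intersecting these: cl(A) = {f, g, h}.
∂A = cl(A) ∖ int(A) = {f, g, h} ∖ ∅ = {f, g, h}.


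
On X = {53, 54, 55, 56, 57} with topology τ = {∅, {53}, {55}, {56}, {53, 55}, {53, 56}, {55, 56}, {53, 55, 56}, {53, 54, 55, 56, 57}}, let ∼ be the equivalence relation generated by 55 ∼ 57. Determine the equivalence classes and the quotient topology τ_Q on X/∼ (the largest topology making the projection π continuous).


X/∼ = {[53], [54], [55=57], [56]}; |τ_Q| = 5.

Equivalence classes: [53], [54], [55=57], [56].
Quotient map π: X → X/∼ sends 53 ↦ [53], 54 ↦ [54], 55 ↦ [55=57], 56 ↦ [56], 57 ↦ [55=57].
For each subset V ⊆ X/∼, compute π^{-1}(V) ⊆ X and check whether π^{-1}(V) ∈ τ. V is open in τ_Q iff π^{-1}(V) ∈ τ.
  V = {}: π^{-1}(V) = ∅ ∈ τ ✓.
  V = {[53]}: π^{-1}(V) = {53} ∈ τ ✓.
  V = {[54]}: π^{-1}(V) = {54} ∉ τ ✗.
  V = {[53], [54]}: π^{-1}(V) = {53, 54} ∉ τ ✗.
  V = {[55=57]}: π^{-1}(V) = {55, 57} ∉ τ ✗.
  V = {[53], [55=57]}: π^{-1}(V) = {53, 55, 57} ∉ τ ✗.
  V = {[54], [55=57]}: π^{-1}(V) = {54, 55, 57} ∉ τ ✗.
  V = {[53], [54], [55=57]}: π^{-1}(V) = {53, 54, 55, 57} ∉ τ ✗.
  V = {[56]}: π^{-1}(V) = {56} ∈ τ ✓.
  V = {[53], [56]}: π^{-1}(V) = {53, 56} ∈ τ ✓.
  V = {[54], [56]}: π^{-1}(V) = {54, 56} ∉ τ ✗.
  V = {[53], [54], [56]}: π^{-1}(V) = {53, 54, 56} ∉ τ ✗.
  V = {[55=57], [56]}: π^{-1}(V) = {55, 56, 57} ∉ τ ✗.
  V = {[53], [55=57], [56]}: π^{-1}(V) = {53, 55, 56, 57} ∉ τ ✗.
  V = {[54], [55=57], [56]}: π^{-1}(V) = {54, 55, 56, 57} ∉ τ ✗.
  V = {[53], [54], [55=57], [56]}: π^{-1}(V) = {53, 54, 55, 56, 57} ∈ τ ✓.
Open sets in the quotient: τ_Q = {{}, {[53]}, {[56]}, {[53], [56]}, {[53], [54], [55=57], [56]}} (5 elements).


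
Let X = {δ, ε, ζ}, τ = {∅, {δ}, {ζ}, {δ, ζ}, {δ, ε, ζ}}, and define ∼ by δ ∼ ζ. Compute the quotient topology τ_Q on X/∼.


X/∼ = {[δ=ζ], [ε]}; |τ_Q| = 3.

Equivalence classes: [δ=ζ], [ε].
Quotient map π: X → X/∼ sends δ ↦ [δ=ζ], ε ↦ [ε], ζ ↦ [δ=ζ].
For each subset V ⊆ X/∼, compute π^{-1}(V) ⊆ X and check whether π^{-1}(V) ∈ τ. V is open in τ_Q iff π^{-1}(V) ∈ τ.
  V = {}: π^{-1}(V) = ∅ ∈ τ ✓.
  V = {[δ=ζ]}: π^{-1}(V) = {δ, ζ} ∈ τ ✓.
  V = {[ε]}: π^{-1}(V) = {ε} ∉ τ ✗.
  V = {[δ=ζ], [ε]}: π^{-1}(V) = {δ, ε, ζ} ∈ τ ✓.
Open sets in the quotient: τ_Q = {{}, {[δ=ζ]}, {[δ=ζ], [ε]}} (3 elements).


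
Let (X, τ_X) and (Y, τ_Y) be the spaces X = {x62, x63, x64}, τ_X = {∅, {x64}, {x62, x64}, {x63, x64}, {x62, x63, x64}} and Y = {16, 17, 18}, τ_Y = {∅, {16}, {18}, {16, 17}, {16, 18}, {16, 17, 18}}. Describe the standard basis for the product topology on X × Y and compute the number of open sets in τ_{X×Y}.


Basis B = {∅ × ∅, {x64} × {16}, {x64} × {18}, {x62, x64} × {16}, {x62, x64} × {18}, {x63, x64} × {16}, {x63, x64} × {18}, {x64} × {16, 17}, {x64} × {16, 18}, {x62, x63, x64} × {16}, {x62, x63, x64} × {18}, {x64} × {16, 17, 18}, {x62, x64} × {16, 17}, {x62, x64} × {16, 18}, {x63, x64} × {16, 17}, {x63, x64} × {16, 18}, {x62, x64} × {16, 17, 18}, {x62, x63, x64} × {16, 17}, {x62, x63, x64} × {16, 18}, {x63, x64} × {16, 17, 18}, {x62, x63, x64} × {16, 17, 18}}; |τ_{X×Y}| = 70.

Enumerate products U × V with U ∈ τ_X, V ∈ τ_Y (deduplicated):
  ∅ × ∅ = {} (∅)
  {x64} × {16} = {(x64,16)}
  {x64} × {18} = {(x64,18)}
  {x62, x64} × {16} = {(x62,16), (x64,16)}
  {x62, x64} × {18} = {(x62,18), (x64,18)}
  {x63, x64} × {16} = {(x63,16), (x64,16)}
  {x63, x64} × {18} = {(x63,18), (x64,18)}
  {x64} × {16, 17} = {(x64,16), (x64,17)}
  {x64} × {16, 18} = {(x64,16), (x64,18)}
  {x62, x63, x64} × {16} = {(x62,16), (x63,16), (x64,16)}
  {x62, x63, x64} × {18} = {(x62,18), (x63,18), (x64,18)}
  {x64} × {16, 17, 18} = {(x64,16), (x64,17), (x64,18)}
  {x62, x64} × {16, 17} = {(x62,16), (x62,17), (x64,16), (x64,17)}
  {x62, x64} × {16, 18} = {(x62,16), (x62,18), (x64,16), (x64,18)}
  {x63, x64} × {16, 17} = {(x63,16), (x63,17), (x64,16), (x64,17)}
  {x63, x64} × {16, 18} = {(x63,16), (x63,18), (x64,16), (x64,18)}
  {x62, x64} × {16, 17, 18} = {(x62,16), (x62,17), (x62,18), (x64,16), (x64,17), (x64,18)}
  {x62, x63, x64} × {16, 17} = {(x62,16), (x62,17), (x63,16), (x63,17), (x64,16), (x64,17)}
  {x62, x63, x64} × {16, 18} = {(x62,16), (x62,18), (x63,16), (x63,18), (x64,16), (x64,18)}
  {x63, x64} × {16, 17, 18} = {(x63,16), (x63,17), (x63,18), (x64,16), (x64,17), (x64,18)}
  {x62, x63, x64} × {16, 17, 18} = {(x62,16), (x62,17), (x62,18), (x63,16), (x63,17), (x63,18), (x64,16), (x64,17), (x64,18)}
These 21 distinct sets form the basis B.
Close under arbitrary unions to get τ_{X×Y}; counting gives |τ_{X×Y}| = 70.


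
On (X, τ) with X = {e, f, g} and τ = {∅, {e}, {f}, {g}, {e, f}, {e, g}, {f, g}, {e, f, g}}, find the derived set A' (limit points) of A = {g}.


A' = ∅

For each x ∈ X, list the open sets U ∈ τ with x ∈ U, then check whether U ∩ (A ∖ {x}) ≠ ∅ for every such U.
  x = e: open {e} ∋ x has {e} ∩ (A ∖ {e}) = ∅, so x is NOT a limit point.
  x = f: open {f} ∋ x has {f} ∩ (A ∖ {f}) = ∅, so x is NOT a limit point.
  x = g: open {g} ∋ x has {g} ∩ (A ∖ {g}) = ∅, so x is NOT a limit point.
Collecting: A' = ∅.


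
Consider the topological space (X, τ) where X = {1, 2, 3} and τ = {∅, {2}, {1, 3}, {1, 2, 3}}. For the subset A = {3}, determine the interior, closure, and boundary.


int(A) = ∅, cl(A) = {1, 3}, ∂A = {1, 3}.

Closed sets in (X, τ) are complements of opens:
  closed(X, τ) = {∅, {2}, {1, 3}, {1, 2, 3}}.
int(A) = ⋃ {U ∈ τ : U ⊆ A}. Opens contained in A: ∅.
Taking the union of these: int(A) = ∅.
cl(A) = ⋂ {C closed : A ⊆ C}. Closed sets containing A: {1, 3}, {1, 2, 3}.
Intersecting these: cl(A) = {1, 3}.
∂A = cl(A) ∖ int(A) = {1, 3} ∖ ∅ = {1, 3}.


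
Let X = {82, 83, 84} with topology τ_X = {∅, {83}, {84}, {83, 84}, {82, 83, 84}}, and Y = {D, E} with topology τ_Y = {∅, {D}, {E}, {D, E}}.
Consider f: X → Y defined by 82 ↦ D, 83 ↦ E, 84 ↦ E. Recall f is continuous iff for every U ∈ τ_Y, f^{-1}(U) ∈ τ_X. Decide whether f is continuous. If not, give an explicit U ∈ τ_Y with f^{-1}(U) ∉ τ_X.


f is NOT continuous.

Compute f^{-1}(U) for each U ∈ τ_Y:
  U = ∅: f^{-1}(U) = ∅ ∈ τ_X ✓.
  U = {D}: f^{-1}(U) = {82} ∉ τ_X ✗.
  U = {E}: f^{-1}(U) = {83, 84} ∈ τ_X ✓.
  U = {D, E}: f^{-1}(U) = {82, 83, 84} ∈ τ_X ✓.
Found U = {D} with f^{-1}(U) = {82} not in τ_X. Therefore f is NOT continuous.


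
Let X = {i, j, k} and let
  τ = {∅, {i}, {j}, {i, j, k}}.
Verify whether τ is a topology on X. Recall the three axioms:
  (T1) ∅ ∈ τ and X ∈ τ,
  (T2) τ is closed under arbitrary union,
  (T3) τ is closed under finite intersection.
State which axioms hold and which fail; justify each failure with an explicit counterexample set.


τ is NOT a topology on X.

Axiom (T1): ∅ ∈ τ? Yes; X ∈ τ? Yes.
Axiom (T2/T3): check pairwise unions and intersections of members of τ.
Counterexample for (T2): {i} ∪ {j} = {i, j} ∉ τ. Therefore τ is NOT a topology.


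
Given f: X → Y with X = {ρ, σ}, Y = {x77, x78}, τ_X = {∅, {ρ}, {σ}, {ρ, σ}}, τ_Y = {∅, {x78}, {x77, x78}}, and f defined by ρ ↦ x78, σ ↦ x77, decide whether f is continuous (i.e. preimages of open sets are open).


f IS continuous.

Compute f^{-1}(U) for each U ∈ τ_Y:
  U = ∅: f^{-1}(U) = ∅ ∈ τ_X ✓.
  U = {x78}: f^{-1}(U) = {ρ} ∈ τ_X ✓.
  U = {x77, x78}: f^{-1}(U) = {ρ, σ} ∈ τ_X ✓.
Every preimage lies in τ_X, so f IS continuous.


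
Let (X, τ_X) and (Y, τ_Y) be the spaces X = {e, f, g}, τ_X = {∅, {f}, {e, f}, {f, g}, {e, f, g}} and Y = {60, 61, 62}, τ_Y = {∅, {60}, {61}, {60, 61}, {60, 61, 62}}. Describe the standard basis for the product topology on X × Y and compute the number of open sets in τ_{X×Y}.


Basis B = {∅ × ∅, {f} × {60}, {f} × {61}, {e, f} × {60}, {e, f} × {61}, {f} × {60, 61}, {f, g} × {60}, {f, g} × {61}, {e, f, g} × {60}, {e, f, g} × {61}, {f} × {60, 61, 62}, {e, f} × {60, 61}, {f, g} × {60, 61}, {e, f} × {60, 61, 62}, {e, f, g} × {60, 61}, {f, g} × {60, 61, 62}, {e, f, g} × {60, 61, 62}}; |τ_{X×Y}| = 50.

Enumerate products U × V with U ∈ τ_X, V ∈ τ_Y (deduplicated):
  ∅ × ∅ = {} (∅)
  {f} × {60} = {(f,60)}
  {f} × {61} = {(f,61)}
  {e, f} × {60} = {(e,60), (f,60)}
  {e, f} × {61} = {(e,61), (f,61)}
  {f} × {60, 61} = {(f,60), (f,61)}
  {f, g} × {60} = {(f,60), (g,60)}
  {f, g} × {61} = {(f,61), (g,61)}
  {e, f, g} × {60} = {(e,60), (f,60), (g,60)}
  {e, f, g} × {61} = {(e,61), (f,61), (g,61)}
  {f} × {60, 61, 62} = {(f,60), (f,61), (f,62)}
  {e, f} × {60, 61} = {(e,60), (e,61), (f,60), (f,61)}
  {f, g} × {60, 61} = {(f,60), (f,61), (g,60), (g,61)}
  {e, f} × {60, 61, 62} = {(e,60), (e,61), (e,62), (f,60), (f,61), (f,62)}
  {e, f, g} × {60, 61} = {(e,60), (e,61), (f,60), (f,61), (g,60), (g,61)}
  {f, g} × {60, 61, 62} = {(f,60), (f,61), (f,62), (g,60), (g,61), (g,62)}
  {e, f, g} × {60, 61, 62} = {(e,60), (e,61), (e,62), (f,60), (f,61), (f,62), (g,60), (g,61), (g,62)}
These 17 distinct sets form the basis B.
Close under arbitrary unions to get τ_{X×Y}; counting gives |τ_{X×Y}| = 50.


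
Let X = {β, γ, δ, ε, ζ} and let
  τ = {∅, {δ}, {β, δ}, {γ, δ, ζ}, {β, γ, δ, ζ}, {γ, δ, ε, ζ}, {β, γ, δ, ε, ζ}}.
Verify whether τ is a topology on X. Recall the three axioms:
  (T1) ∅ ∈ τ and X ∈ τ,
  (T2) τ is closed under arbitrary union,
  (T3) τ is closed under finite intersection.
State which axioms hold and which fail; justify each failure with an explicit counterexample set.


τ IS a topology on X.

Axiom (T1): ∅ ∈ τ? Yes; X ∈ τ? Yes.
Axiom (T2/T3): check pairwise unions and intersections of members of τ.
All pairwise intersections and unions checked — each lies in τ. Therefore τ satisfies (T1), (T2), (T3): it IS a topology on X.


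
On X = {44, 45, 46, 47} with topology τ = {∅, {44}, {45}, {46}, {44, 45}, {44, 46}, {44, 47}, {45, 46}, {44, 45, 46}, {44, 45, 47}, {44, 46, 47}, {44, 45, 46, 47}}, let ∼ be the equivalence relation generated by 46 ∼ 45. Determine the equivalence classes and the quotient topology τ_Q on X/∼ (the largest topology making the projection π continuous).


X/∼ = {[44], [45=46], [47]}; |τ_Q| = 6.

Equivalence classes: [44], [45=46], [47].
Quotient map π: X → X/∼ sends 44 ↦ [44], 45 ↦ [45=46], 46 ↦ [45=46], 47 ↦ [47].
For each subset V ⊆ X/∼, compute π^{-1}(V) ⊆ X and check whether π^{-1}(V) ∈ τ. V is open in τ_Q iff π^{-1}(V) ∈ τ.
  V = {}: π^{-1}(V) = ∅ ∈ τ ✓.
  V = {[44]}: π^{-1}(V) = {44} ∈ τ ✓.
  V = {[45=46]}: π^{-1}(V) = {45, 46} ∈ τ ✓.
  V = {[44], [45=46]}: π^{-1}(V) = {44, 45, 46} ∈ τ ✓.
  V = {[47]}: π^{-1}(V) = {47} ∉ τ ✗.
  V = {[44], [47]}: π^{-1}(V) = {44, 47} ∈ τ ✓.
  V = {[45=46], [47]}: π^{-1}(V) = {45, 46, 47} ∉ τ ✗.
  V = {[44], [45=46], [47]}: π^{-1}(V) = {44, 45, 46, 47} ∈ τ ✓.
Open sets in the quotient: τ_Q = {{}, {[44]}, {[45=46]}, {[44], [45=46]}, {[44], [47]}, {[44], [45=46], [47]}} (6 elements).


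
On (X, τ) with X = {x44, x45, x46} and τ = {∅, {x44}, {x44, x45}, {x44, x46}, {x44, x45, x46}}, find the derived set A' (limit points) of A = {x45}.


A' = ∅

For each x ∈ X, list the open sets U ∈ τ with x ∈ U, then check whether U ∩ (A ∖ {x}) ≠ ∅ for every such U.
  x = x44: open {x44} ∋ x has {x44} ∩ (A ∖ {x44}) = ∅, so x is NOT a limit point.
  x = x45: open {x44, x45} ∋ x has {x44, x45} ∩ (A ∖ {x45}) = ∅, so x is NOT a limit point.
  x = x46: open {x44, x46} ∋ x has {x44, x46} ∩ (A ∖ {x46}) = ∅, so x is NOT a limit point.
Collecting: A' = ∅.


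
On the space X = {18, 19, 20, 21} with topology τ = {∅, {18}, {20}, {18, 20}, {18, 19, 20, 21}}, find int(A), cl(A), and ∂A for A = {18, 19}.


int(A) = {18}, cl(A) = {18, 19, 21}, ∂A = {19, 21}.

Closed sets in (X, τ) are complements of opens:
  closed(X, τ) = {∅, {19, 21}, {18, 19, 21}, {19, 20, 21}, {18, 19, 20, 21}}.
int(A) = ⋃ {U ∈ τ : U ⊆ A}. Opens contained in A: ∅, {18}.
Taking the union of these: int(A) = {18}.
cl(A) = ⋂ {C closed : A ⊆ C}. Closed sets containing A: {18, 19, 21}, {18, 19, 20, 21}.
Intersecting these: cl(A) = {18, 19, 21}.
∂A = cl(A) ∖ int(A) = {18, 19, 21} ∖ {18} = {19, 21}.


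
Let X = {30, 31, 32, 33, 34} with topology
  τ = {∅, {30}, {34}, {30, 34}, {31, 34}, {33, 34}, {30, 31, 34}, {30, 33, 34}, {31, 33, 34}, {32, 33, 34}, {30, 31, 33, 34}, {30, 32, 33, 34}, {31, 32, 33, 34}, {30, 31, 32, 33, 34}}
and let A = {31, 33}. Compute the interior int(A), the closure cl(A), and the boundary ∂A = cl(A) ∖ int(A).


int(A) = ∅, cl(A) = {31, 32, 33}, ∂A = {31, 32, 33}.

Closed sets in (X, τ) are complements of opens:
  closed(X, τ) = {∅, {30}, {31}, {32}, {30, 31}, {30, 32}, {31, 32}, {32, 33}, {30, 31, 32}, {30, 32, 33}, {31, 32, 33}, {30, 31, 32, 33}, {31, 32, 33, 34}, {30, 31, 32, 33, 34}}.
int(A) = ⋃ {U ∈ τ : U ⊆ A}. Opens contained in A: ∅.
Taking the union of these: int(A) = ∅.
cl(A) = ⋂ {C closed : A ⊆ C}. Closed sets containing A: {31, 32, 33}, {30, 31, 32, 33}, {31, 32, 33, 34}, {30, 31, 32, 33, 34}.
Intersecting these: cl(A) = {31, 32, 33}.
∂A = cl(A) ∖ int(A) = {31, 32, 33} ∖ ∅ = {31, 32, 33}.


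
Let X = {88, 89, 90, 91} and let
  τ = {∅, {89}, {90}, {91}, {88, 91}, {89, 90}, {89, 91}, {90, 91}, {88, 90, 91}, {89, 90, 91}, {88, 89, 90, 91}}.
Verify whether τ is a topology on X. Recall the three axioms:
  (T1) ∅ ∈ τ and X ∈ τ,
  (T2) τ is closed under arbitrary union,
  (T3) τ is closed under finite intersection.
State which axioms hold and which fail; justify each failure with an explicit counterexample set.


τ is NOT a topology on X.

Axiom (T1): ∅ ∈ τ? Yes; X ∈ τ? Yes.
Axiom (T2/T3): check pairwise unions and intersections of members of τ.
Counterexample for (T2): {89} ∪ {88, 91} = {88, 89, 91} ∉ τ. Therefore τ is NOT a topology.


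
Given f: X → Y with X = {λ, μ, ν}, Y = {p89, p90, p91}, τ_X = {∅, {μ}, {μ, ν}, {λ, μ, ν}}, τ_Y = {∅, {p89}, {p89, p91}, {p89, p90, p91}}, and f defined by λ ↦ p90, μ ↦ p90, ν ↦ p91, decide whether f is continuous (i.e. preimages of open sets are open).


f is NOT continuous.

Compute f^{-1}(U) for each U ∈ τ_Y:
  U = ∅: f^{-1}(U) = ∅ ∈ τ_X ✓.
  U = {p89}: f^{-1}(U) = ∅ ∈ τ_X ✓.
  U = {p89, p91}: f^{-1}(U) = {ν} ∉ τ_X ✗.
  U = {p89, p90, p91}: f^{-1}(U) = {λ, μ, ν} ∈ τ_X ✓.
Found U = {p89, p91} with f^{-1}(U) = {ν} not in τ_X. Therefore f is NOT continuous.


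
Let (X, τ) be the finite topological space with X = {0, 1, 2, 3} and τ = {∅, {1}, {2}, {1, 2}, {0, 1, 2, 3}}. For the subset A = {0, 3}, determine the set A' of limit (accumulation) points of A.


A' = {0, 3}

For each x ∈ X, list the open sets U ∈ τ with x ∈ U, then check whether U ∩ (A ∖ {x}) ≠ ∅ for every such U.
  x = 0: opens ∋ x are {0, 1, 2, 3}; each meets A ∖ {0}, so x IS a limit point.
  x = 1: open {1} ∋ x has {1} ∩ (A ∖ {1}) = ∅, so x is NOT a limit point.
  x = 2: open {2} ∋ x has {2} ∩ (A ∖ {2}) = ∅, so x is NOT a limit point.
  x = 3: opens ∋ x are {0, 1, 2, 3}; each meets A ∖ {3}, so x IS a limit point.
Collecting: A' = {0, 3}.


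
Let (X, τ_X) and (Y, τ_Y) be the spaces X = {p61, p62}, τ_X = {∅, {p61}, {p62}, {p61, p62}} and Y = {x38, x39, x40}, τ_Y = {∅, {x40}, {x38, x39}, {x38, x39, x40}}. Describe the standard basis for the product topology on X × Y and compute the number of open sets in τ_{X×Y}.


Basis B = {∅ × ∅, {p61} × {x40}, {p62} × {x40}, {p61} × {x38, x39}, {p61, p62} × {x40}, {p62} × {x38, x39}, {p61} × {x38, x39, x40}, {p62} × {x38, x39, x40}, {p61, p62} × {x38, x39}, {p61, p62} × {x38, x39, x40}}; |τ_{X×Y}| = 16.

Enumerate products U × V with U ∈ τ_X, V ∈ τ_Y (deduplicated):
  ∅ × ∅ = {} (∅)
  {p61} × {x40} = {(p61,x40)}
  {p62} × {x40} = {(p62,x40)}
  {p61} × {x38, x39} = {(p61,x38), (p61,x39)}
  {p61, p62} × {x40} = {(p61,x40), (p62,x40)}
  {p62} × {x38, x39} = {(p62,x38), (p62,x39)}
  {p61} × {x38, x39, x40} = {(p61,x38), (p61,x39), (p61,x40)}
  {p62} × {x38, x39, x40} = {(p62,x38), (p62,x39), (p62,x40)}
  {p61, p62} × {x38, x39} = {(p61,x38), (p61,x39), (p62,x38), (p62,x39)}
  {p61, p62} × {x38, x39, x40} = {(p61,x38), (p61,x39), (p61,x40), (p62,x38), (p62,x39), (p62,x40)}
These 10 distinct sets form the basis B.
Close under arbitrary unions to get τ_{X×Y}; counting gives |τ_{X×Y}| = 16.


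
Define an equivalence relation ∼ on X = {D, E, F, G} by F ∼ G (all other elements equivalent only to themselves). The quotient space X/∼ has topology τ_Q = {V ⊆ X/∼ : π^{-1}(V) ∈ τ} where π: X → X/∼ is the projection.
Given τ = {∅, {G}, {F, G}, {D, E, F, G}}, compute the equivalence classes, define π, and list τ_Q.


X/∼ = {[D], [E], [F=G]}; |τ_Q| = 3.

Equivalence classes: [D], [E], [F=G].
Quotient map π: X → X/∼ sends D ↦ [D], E ↦ [E], F ↦ [F=G], G ↦ [F=G].
For each subset V ⊆ X/∼, compute π^{-1}(V) ⊆ X and check whether π^{-1}(V) ∈ τ. V is open in τ_Q iff π^{-1}(V) ∈ τ.
  V = {}: π^{-1}(V) = ∅ ∈ τ ✓.
  V = {[D]}: π^{-1}(V) = {D} ∉ τ ✗.
  V = {[E]}: π^{-1}(V) = {E} ∉ τ ✗.
  V = {[D], [E]}: π^{-1}(V) = {D, E} ∉ τ ✗.
  V = {[F=G]}: π^{-1}(V) = {F, G} ∈ τ ✓.
  V = {[D], [F=G]}: π^{-1}(V) = {D, F, G} ∉ τ ✗.
  V = {[E], [F=G]}: π^{-1}(V) = {E, F, G} ∉ τ ✗.
  V = {[D], [E], [F=G]}: π^{-1}(V) = {D, E, F, G} ∈ τ ✓.
Open sets in the quotient: τ_Q = {{}, {[F=G]}, {[D], [E], [F=G]}} (3 elements).


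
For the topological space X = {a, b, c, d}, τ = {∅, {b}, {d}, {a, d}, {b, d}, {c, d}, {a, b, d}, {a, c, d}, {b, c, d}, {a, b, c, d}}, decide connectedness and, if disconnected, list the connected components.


(X, τ) is disconnected; components = [{b}, {a, c, d}].

Find clopen sets (U ∈ τ with X ∖ U ∈ τ):
  U = ∅, X ∖ U = {a, b, c, d} — both open, so U is clopen.
  U = {b}, X ∖ U = {a, c, d} — both open, so U is clopen.
  U = {a, c, d}, X ∖ U = {b} — both open, so U is clopen.
  U = {a, b, c, d}, X ∖ U = ∅ — both open, so U is clopen.
Nontrivial clopen(s) exist: e.g. {b}. So (X, τ) is disconnected.
Compute connected components by grouping points that agree on all clopens:
  component: {b}
  component: {a, c, d}


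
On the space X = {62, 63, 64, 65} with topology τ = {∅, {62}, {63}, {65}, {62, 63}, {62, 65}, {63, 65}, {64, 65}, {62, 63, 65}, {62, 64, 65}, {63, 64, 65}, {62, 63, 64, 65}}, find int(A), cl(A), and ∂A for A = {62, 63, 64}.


int(A) = {62, 63}, cl(A) = {62, 63, 64}, ∂A = {64}.

Closed sets in (X, τ) are complements of opens:
  closed(X, τ) = {∅, {62}, {63}, {64}, {62, 63}, {62, 64}, {63, 64}, {64, 65}, {62, 63, 64}, {62, 64, 65}, {63, 64, 65}, {62, 63, 64, 65}}.
int(A) = ⋃ {U ∈ τ : U ⊆ A}. Opens contained in A: ∅, {62}, {63}, {62, 63}.
Taking the union of these: int(A) = {62, 63}.
cl(A) = ⋂ {C closed : A ⊆ C}. Closed sets containing A: {62, 63, 64}, {62, 63, 64, 65}.
Intersecting these: cl(A) = {62, 63, 64}.
∂A = cl(A) ∖ int(A) = {62, 63, 64} ∖ {62, 63} = {64}.


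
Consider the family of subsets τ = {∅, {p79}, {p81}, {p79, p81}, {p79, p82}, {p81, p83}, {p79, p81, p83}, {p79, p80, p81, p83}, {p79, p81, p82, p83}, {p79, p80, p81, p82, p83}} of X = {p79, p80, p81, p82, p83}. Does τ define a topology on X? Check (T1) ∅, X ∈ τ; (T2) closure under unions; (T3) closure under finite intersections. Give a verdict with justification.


τ is NOT a topology on X.

Axiom (T1): ∅ ∈ τ? Yes; X ∈ τ? Yes.
Axiom (T2/T3): check pairwise unions and intersections of members of τ.
Counterexample for (T2): {p81} ∪ {p79, p82} = {p79, p81, p82} ∉ τ. Therefore τ is NOT a topology.


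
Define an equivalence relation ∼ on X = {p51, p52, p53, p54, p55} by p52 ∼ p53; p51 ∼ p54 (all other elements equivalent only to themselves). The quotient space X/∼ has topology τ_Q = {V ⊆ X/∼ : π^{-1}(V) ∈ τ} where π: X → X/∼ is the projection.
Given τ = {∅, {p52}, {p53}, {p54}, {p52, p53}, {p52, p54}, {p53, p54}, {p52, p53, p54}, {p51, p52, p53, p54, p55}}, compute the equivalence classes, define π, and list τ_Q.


X/∼ = {[p51=p54], [p52=p53], [p55]}; |τ_Q| = 3.

Equivalence classes: [p51=p54], [p52=p53], [p55].
Quotient map π: X → X/∼ sends p51 ↦ [p51=p54], p52 ↦ [p52=p53], p53 ↦ [p52=p53], p54 ↦ [p51=p54], p55 ↦ [p55].
For each subset V ⊆ X/∼, compute π^{-1}(V) ⊆ X and check whether π^{-1}(V) ∈ τ. V is open in τ_Q iff π^{-1}(V) ∈ τ.
  V = {}: π^{-1}(V) = ∅ ∈ τ ✓.
  V = {[p51=p54]}: π^{-1}(V) = {p51, p54} ∉ τ ✗.
  V = {[p52=p53]}: π^{-1}(V) = {p52, p53} ∈ τ ✓.
  V = {[p51=p54], [p52=p53]}: π^{-1}(V) = {p51, p52, p53, p54} ∉ τ ✗.
  V = {[p55]}: π^{-1}(V) = {p55} ∉ τ ✗.
  V = {[p51=p54], [p55]}: π^{-1}(V) = {p51, p54, p55} ∉ τ ✗.
  V = {[p52=p53], [p55]}: π^{-1}(V) = {p52, p53, p55} ∉ τ ✗.
  V = {[p51=p54], [p52=p53], [p55]}: π^{-1}(V) = {p51, p52, p53, p54, p55} ∈ τ ✓.
Open sets in the quotient: τ_Q = {{}, {[p52=p53]}, {[p51=p54], [p52=p53], [p55]}} (3 elements).


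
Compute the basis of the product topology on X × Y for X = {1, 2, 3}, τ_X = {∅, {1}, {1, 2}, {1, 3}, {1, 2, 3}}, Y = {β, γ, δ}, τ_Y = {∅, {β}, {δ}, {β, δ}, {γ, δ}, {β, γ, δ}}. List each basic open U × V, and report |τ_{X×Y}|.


Basis B = {∅ × ∅, {1} × {β}, {1} × {δ}, {1} × {β, δ}, {1, 2} × {β}, {1, 3} × {β}, {1} × {γ, δ}, {1, 2} × {δ}, {1, 3} × {δ}, {1} × {β, γ, δ}, {1, 2, 3} × {β}, {1, 2, 3} × {δ}, {1, 2} × {β, δ}, {1, 3} × {β, δ}, {1, 2} × {γ, δ}, {1, 3} × {γ, δ}, {1, 2} × {β, γ, δ}, {1, 3} × {β, γ, δ}, {1, 2, 3} × {β, δ}, {1, 2, 3} × {γ, δ}, {1, 2, 3} × {β, γ, δ}}; |τ_{X×Y}| = 70.

Enumerate products U × V with U ∈ τ_X, V ∈ τ_Y (deduplicated):
  ∅ × ∅ = {} (∅)
  {1} × {β} = {(1,β)}
  {1} × {δ} = {(1,δ)}
  {1} × {β, δ} = {(1,β), (1,δ)}
  {1, 2} × {β} = {(1,β), (2,β)}
  {1, 3} × {β} = {(1,β), (3,β)}
  {1} × {γ, δ} = {(1,γ), (1,δ)}
  {1, 2} × {δ} = {(1,δ), (2,δ)}
  {1, 3} × {δ} = {(1,δ), (3,δ)}
  {1} × {β, γ, δ} = {(1,β), (1,γ), (1,δ)}
  {1, 2, 3} × {β} = {(1,β), (2,β), (3,β)}
  {1, 2, 3} × {δ} = {(1,δ), (2,δ), (3,δ)}
  {1, 2} × {β, δ} = {(1,β), (1,δ), (2,β), (2,δ)}
  {1, 3} × {β, δ} = {(1,β), (1,δ), (3,β), (3,δ)}
  {1, 2} × {γ, δ} = {(1,γ), (1,δ), (2,γ), (2,δ)}
  {1, 3} × {γ, δ} = {(1,γ), (1,δ), (3,γ), (3,δ)}
  {1, 2} × {β, γ, δ} = {(1,β), (1,γ), (1,δ), (2,β), (2,γ), (2,δ)}
  {1, 3} × {β, γ, δ} = {(1,β), (1,γ), (1,δ), (3,β), (3,γ), (3,δ)}
  {1, 2, 3} × {β, δ} = {(1,β), (1,δ), (2,β), (2,δ), (3,β), (3,δ)}
  {1, 2, 3} × {γ, δ} = {(1,γ), (1,δ), (2,γ), (2,δ), (3,γ), (3,δ)}
  {1, 2, 3} × {β, γ, δ} = {(1,β), (1,γ), (1,δ), (2,β), (2,γ), (2,δ), (3,β), (3,γ), (3,δ)}
These 21 distinct sets form the basis B.
Close under arbitrary unions to get τ_{X×Y}; counting gives |τ_{X×Y}| = 70.


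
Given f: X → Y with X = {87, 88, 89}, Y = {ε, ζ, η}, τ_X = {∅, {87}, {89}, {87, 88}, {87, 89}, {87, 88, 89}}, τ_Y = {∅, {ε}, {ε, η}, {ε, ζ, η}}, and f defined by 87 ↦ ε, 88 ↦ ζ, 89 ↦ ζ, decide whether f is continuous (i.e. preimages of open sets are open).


f IS continuous.

Compute f^{-1}(U) for each U ∈ τ_Y:
  U = ∅: f^{-1}(U) = ∅ ∈ τ_X ✓.
  U = {ε}: f^{-1}(U) = {87} ∈ τ_X ✓.
  U = {ε, η}: f^{-1}(U) = {87} ∈ τ_X ✓.
  U = {ε, ζ, η}: f^{-1}(U) = {87, 88, 89} ∈ τ_X ✓.
Every preimage lies in τ_X, so f IS continuous.


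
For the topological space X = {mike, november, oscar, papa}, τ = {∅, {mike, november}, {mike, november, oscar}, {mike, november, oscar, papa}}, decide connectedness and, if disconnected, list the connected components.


(X, τ) is connected.

Find clopen sets (U ∈ τ with X ∖ U ∈ τ):
  U = ∅, X ∖ U = {mike, november, oscar, papa} — both open, so U is clopen.
  U = {mike, november, oscar, papa}, X ∖ U = ∅ — both open, so U is clopen.
Only trivial clopens (∅ and X) exist, so (X, τ) is connected.
Compute connected components by grouping points that agree on all clopens:
  component: {mike, november, oscar, papa}


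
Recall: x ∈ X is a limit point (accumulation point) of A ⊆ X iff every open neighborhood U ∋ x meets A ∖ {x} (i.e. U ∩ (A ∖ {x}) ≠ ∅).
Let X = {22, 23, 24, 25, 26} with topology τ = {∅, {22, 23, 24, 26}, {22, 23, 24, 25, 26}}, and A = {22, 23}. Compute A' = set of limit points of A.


A' = {22, 23, 24, 25, 26}

For each x ∈ X, list the open sets U ∈ τ with x ∈ U, then check whether U ∩ (A ∖ {x}) ≠ ∅ for every such U.
  x = 22: opens ∋ x are {22, 23, 24, 26}, {22, 23, 24, 25, 26}; each meets A ∖ {22}, so x IS a limit point.
  x = 23: opens ∋ x are {22, 23, 24, 26}, {22, 23, 24, 25, 26}; each meets A ∖ {23}, so x IS a limit point.
  x = 24: opens ∋ x are {22, 23, 24, 26}, {22, 23, 24, 25, 26}; each meets A ∖ {24}, so x IS a limit point.
  x = 25: opens ∋ x are {22, 23, 24, 25, 26}; each meets A ∖ {25}, so x IS a limit point.
  x = 26: opens ∋ x are {22, 23, 24, 26}, {22, 23, 24, 25, 26}; each meets A ∖ {26}, so x IS a limit point.
Collecting: A' = {22, 23, 24, 25, 26}.


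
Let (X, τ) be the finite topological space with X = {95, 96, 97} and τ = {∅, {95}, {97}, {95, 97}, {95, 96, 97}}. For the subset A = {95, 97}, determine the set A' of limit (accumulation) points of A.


A' = {96}

For each x ∈ X, list the open sets U ∈ τ with x ∈ U, then check whether U ∩ (A ∖ {x}) ≠ ∅ for every such U.
  x = 95: open {95} ∋ x has {95} ∩ (A ∖ {95}) = ∅, so x is NOT a limit point.
  x = 96: opens ∋ x are {95, 96, 97}; each meets A ∖ {96}, so x IS a limit point.
  x = 97: open {97} ∋ x has {97} ∩ (A ∖ {97}) = ∅, so x is NOT a limit point.
Collecting: A' = {96}.


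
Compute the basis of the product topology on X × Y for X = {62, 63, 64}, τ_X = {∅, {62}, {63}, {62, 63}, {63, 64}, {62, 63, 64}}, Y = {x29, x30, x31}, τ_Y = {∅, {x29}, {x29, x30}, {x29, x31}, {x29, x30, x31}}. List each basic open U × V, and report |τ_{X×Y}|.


Basis B = {∅ × ∅, {62} × {x29}, {63} × {x29}, {62} × {x29, x30}, {62} × {x29, x31}, {62, 63} × {x29}, {63} × {x29, x30}, {63} × {x29, x31}, {63, 64} × {x29}, {62} × {x29, x30, x31}, {62, 63, 64} × {x29}, {63} × {x29, x30, x31}, {62, 63} × {x29, x30}, {62, 63} × {x29, x31}, {63, 64} × {x29, x30}, {63, 64} × {x29, x31}, {62, 63} × {x29, x30, x31}, {62, 63, 64} × {x29, x30}, {62, 63, 64} × {x29, x31}, {63, 64} × {x29, x30, x31}, {62, 63, 64} × {x29, x30, x31}}; |τ_{X×Y}| = 70.

Enumerate products U × V with U ∈ τ_X, V ∈ τ_Y (deduplicated):
  ∅ × ∅ = {} (∅)
  {62} × {x29} = {(62,x29)}
  {63} × {x29} = {(63,x29)}
  {62} × {x29, x30} = {(62,x29), (62,x30)}
  {62} × {x29, x31} = {(62,x29), (62,x31)}
  {62, 63} × {x29} = {(62,x29), (63,x29)}
  {63} × {x29, x30} = {(63,x29), (63,x30)}
  {63} × {x29, x31} = {(63,x29), (63,x31)}
  {63, 64} × {x29} = {(63,x29), (64,x29)}
  {62} × {x29, x30, x31} = {(62,x29), (62,x30), (62,x31)}
  {62, 63, 64} × {x29} = {(62,x29), (63,x29), (64,x29)}
  {63} × {x29, x30, x31} = {(63,x29), (63,x30), (63,x31)}
  {62, 63} × {x29, x30} = {(62,x29), (62,x30), (63,x29), (63,x30)}
  {62, 63} × {x29, x31} = {(62,x29), (62,x31), (63,x29), (63,x31)}
  {63, 64} × {x29, x30} = {(63,x29), (63,x30), (64,x29), (64,x30)}
  {63, 64} × {x29, x31} = {(63,x29), (63,x31), (64,x29), (64,x31)}
  {62, 63} × {x29, x30, x31} = {(62,x29), (62,x30), (62,x31), (63,x29), (63,x30), (63,x31)}
  {62, 63, 64} × {x29, x30} = {(62,x29), (62,x30), (63,x29), (63,x30), (64,x29), (64,x30)}
  {62, 63, 64} × {x29, x31} = {(62,x29), (62,x31), (63,x29), (63,x31), (64,x29), (64,x31)}
  {63, 64} × {x29, x30, x31} = {(63,x29), (63,x30), (63,x31), (64,x29), (64,x30), (64,x31)}
  {62, 63, 64} × {x29, x30, x31} = {(62,x29), (62,x30), (62,x31), (63,x29), (63,x30), (63,x31), (64,x29), (64,x30), (64,x31)}
These 21 distinct sets form the basis B.
Close under arbitrary unions to get τ_{X×Y}; counting gives |τ_{X×Y}| = 70.


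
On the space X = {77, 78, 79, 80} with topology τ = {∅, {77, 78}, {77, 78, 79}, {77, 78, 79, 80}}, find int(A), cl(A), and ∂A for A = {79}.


int(A) = ∅, cl(A) = {79, 80}, ∂A = {79, 80}.

Closed sets in (X, τ) are complements of opens:
  closed(X, τ) = {∅, {80}, {79, 80}, {77, 78, 79, 80}}.
int(A) = ⋃ {U ∈ τ : U ⊆ A}. Opens contained in A: ∅.
Taking the union of these: int(A) = ∅.
cl(A) = ⋂ {C closed : A ⊆ C}. Closed sets containing A: {79, 80}, {77, 78, 79, 80}.
Intersecting these: cl(A) = {79, 80}.
∂A = cl(A) ∖ int(A) = {79, 80} ∖ ∅ = {79, 80}.


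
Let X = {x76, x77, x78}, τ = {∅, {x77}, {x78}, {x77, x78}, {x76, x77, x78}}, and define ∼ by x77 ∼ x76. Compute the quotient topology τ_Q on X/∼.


X/∼ = {[x76=x77], [x78]}; |τ_Q| = 3.

Equivalence classes: [x76=x77], [x78].
Quotient map π: X → X/∼ sends x76 ↦ [x76=x77], x77 ↦ [x76=x77], x78 ↦ [x78].
For each subset V ⊆ X/∼, compute π^{-1}(V) ⊆ X and check whether π^{-1}(V) ∈ τ. V is open in τ_Q iff π^{-1}(V) ∈ τ.
  V = {}: π^{-1}(V) = ∅ ∈ τ ✓.
  V = {[x76=x77]}: π^{-1}(V) = {x76, x77} ∉ τ ✗.
  V = {[x78]}: π^{-1}(V) = {x78} ∈ τ ✓.
  V = {[x76=x77], [x78]}: π^{-1}(V) = {x76, x77, x78} ∈ τ ✓.
Open sets in the quotient: τ_Q = {{}, {[x78]}, {[x76=x77], [x78]}} (3 elements).


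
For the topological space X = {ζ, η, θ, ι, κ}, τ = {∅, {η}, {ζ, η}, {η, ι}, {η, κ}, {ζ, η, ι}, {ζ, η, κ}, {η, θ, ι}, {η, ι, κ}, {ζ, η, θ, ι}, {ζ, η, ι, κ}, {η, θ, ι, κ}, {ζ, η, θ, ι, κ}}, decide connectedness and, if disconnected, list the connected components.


(X, τ) is connected.

Find clopen sets (U ∈ τ with X ∖ U ∈ τ):
  U = ∅, X ∖ U = {ζ, η, θ, ι, κ} — both open, so U is clopen.
  U = {ζ, η, θ, ι, κ}, X ∖ U = ∅ — both open, so U is clopen.
Only trivial clopens (∅ and X) exist, so (X, τ) is connected.
Compute connected components by grouping points that agree on all clopens:
  component: {ζ, η, θ, ι, κ}


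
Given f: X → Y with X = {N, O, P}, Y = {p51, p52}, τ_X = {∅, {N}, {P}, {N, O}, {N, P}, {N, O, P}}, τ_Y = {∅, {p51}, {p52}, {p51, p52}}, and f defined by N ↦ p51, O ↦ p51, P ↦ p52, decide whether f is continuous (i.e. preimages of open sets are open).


f IS continuous.

Compute f^{-1}(U) for each U ∈ τ_Y:
  U = ∅: f^{-1}(U) = ∅ ∈ τ_X ✓.
  U = {p51}: f^{-1}(U) = {N, O} ∈ τ_X ✓.
  U = {p52}: f^{-1}(U) = {P} ∈ τ_X ✓.
  U = {p51, p52}: f^{-1}(U) = {N, O, P} ∈ τ_X ✓.
Every preimage lies in τ_X, so f IS continuous.


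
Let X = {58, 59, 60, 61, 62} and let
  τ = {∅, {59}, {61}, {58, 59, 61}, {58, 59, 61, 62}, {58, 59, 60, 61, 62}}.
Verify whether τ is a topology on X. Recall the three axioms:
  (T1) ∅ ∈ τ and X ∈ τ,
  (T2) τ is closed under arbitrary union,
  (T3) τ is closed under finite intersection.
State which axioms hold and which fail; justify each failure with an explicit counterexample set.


τ is NOT a topology on X.

Axiom (T1): ∅ ∈ τ? Yes; X ∈ τ? Yes.
Axiom (T2/T3): check pairwise unions and intersections of members of τ.
Counterexample for (T2): {59} ∪ {61} = {59, 61} ∉ τ. Therefore τ is NOT a topology.


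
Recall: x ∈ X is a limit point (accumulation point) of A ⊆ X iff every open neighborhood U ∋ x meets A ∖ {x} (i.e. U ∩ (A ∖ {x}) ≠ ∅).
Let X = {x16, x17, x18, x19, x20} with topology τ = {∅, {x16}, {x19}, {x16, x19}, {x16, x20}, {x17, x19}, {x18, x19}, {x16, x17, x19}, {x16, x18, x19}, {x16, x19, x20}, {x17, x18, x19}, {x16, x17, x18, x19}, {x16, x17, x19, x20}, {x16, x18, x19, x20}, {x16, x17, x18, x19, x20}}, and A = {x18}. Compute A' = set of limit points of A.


A' = ∅

For each x ∈ X, list the open sets U ∈ τ with x ∈ U, then check whether U ∩ (A ∖ {x}) ≠ ∅ for every such U.
  x = x16: open {x16} ∋ x has {x16} ∩ (A ∖ {x16}) = ∅, so x is NOT a limit point.
  x = x17: open {x17, x19} ∋ x has {x17, x19} ∩ (A ∖ {x17}) = ∅, so x is NOT a limit point.
  x = x18: open {x18, x19} ∋ x has {x18, x19} ∩ (A ∖ {x18}) = ∅, so x is NOT a limit point.
  x = x19: open {x19} ∋ x has {x19} ∩ (A ∖ {x19}) = ∅, so x is NOT a limit point.
  x = x20: open {x16, x20} ∋ x has {x16, x20} ∩ (A ∖ {x20}) = ∅, so x is NOT a limit point.
Collecting: A' = ∅.


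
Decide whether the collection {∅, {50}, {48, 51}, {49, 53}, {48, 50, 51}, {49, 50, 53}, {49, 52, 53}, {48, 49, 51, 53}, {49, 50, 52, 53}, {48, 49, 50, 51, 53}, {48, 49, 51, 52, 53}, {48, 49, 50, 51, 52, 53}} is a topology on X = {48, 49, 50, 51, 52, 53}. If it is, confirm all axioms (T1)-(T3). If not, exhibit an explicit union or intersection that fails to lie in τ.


τ IS a topology on X.

Axiom (T1): ∅ ∈ τ? Yes; X ∈ τ? Yes.
Axiom (T2/T3): check pairwise unions and intersections of members of τ.
All pairwise intersections and unions checked — each lies in τ. Therefore τ satisfies (T1), (T2), (T3): it IS a topology on X.


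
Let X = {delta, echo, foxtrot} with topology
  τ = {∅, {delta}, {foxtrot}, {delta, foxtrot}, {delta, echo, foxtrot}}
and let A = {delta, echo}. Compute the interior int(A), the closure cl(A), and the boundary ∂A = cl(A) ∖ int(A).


int(A) = {delta}, cl(A) = {delta, echo}, ∂A = {echo}.

Closed sets in (X, τ) are complements of opens:
  closed(X, τ) = {∅, {echo}, {delta, echo}, {echo, foxtrot}, {delta, echo, foxtrot}}.
int(A) = ⋃ {U ∈ τ : U ⊆ A}. Opens contained in A: ∅, {delta}.
Taking the union of these: int(A) = {delta}.
cl(A) = ⋂ {C closed : A ⊆ C}. Closed sets containing A: {delta, echo}, {delta, echo, foxtrot}.
Intersecting these: cl(A) = {delta, echo}.
∂A = cl(A) ∖ int(A) = {delta, echo} ∖ {delta} = {echo}.


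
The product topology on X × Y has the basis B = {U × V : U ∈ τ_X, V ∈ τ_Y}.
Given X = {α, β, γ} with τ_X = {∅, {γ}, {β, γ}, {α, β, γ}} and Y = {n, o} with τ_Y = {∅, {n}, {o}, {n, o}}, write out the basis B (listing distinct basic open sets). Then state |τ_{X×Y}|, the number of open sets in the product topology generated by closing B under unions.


Basis B = {∅ × ∅, {γ} × {n}, {γ} × {o}, {β, γ} × {n}, {β, γ} × {o}, {γ} × {n, o}, {α, β, γ} × {n}, {α, β, γ} × {o}, {β, γ} × {n, o}, {α, β, γ} × {n, o}}; |τ_{X×Y}| = 16.

Enumerate products U × V with U ∈ τ_X, V ∈ τ_Y (deduplicated):
  ∅ × ∅ = {} (∅)
  {γ} × {n} = {(γ,n)}
  {γ} × {o} = {(γ,o)}
  {β, γ} × {n} = {(β,n), (γ,n)}
  {β, γ} × {o} = {(β,o), (γ,o)}
  {γ} × {n, o} = {(γ,n), (γ,o)}
  {α, β, γ} × {n} = {(α,n), (β,n), (γ,n)}
  {α, β, γ} × {o} = {(α,o), (β,o), (γ,o)}
  {β, γ} × {n, o} = {(β,n), (β,o), (γ,n), (γ,o)}
  {α, β, γ} × {n, o} = {(α,n), (α,o), (β,n), (β,o), (γ,n), (γ,o)}
These 10 distinct sets form the basis B.
Close under arbitrary unions to get τ_{X×Y}; counting gives |τ_{X×Y}| = 16.


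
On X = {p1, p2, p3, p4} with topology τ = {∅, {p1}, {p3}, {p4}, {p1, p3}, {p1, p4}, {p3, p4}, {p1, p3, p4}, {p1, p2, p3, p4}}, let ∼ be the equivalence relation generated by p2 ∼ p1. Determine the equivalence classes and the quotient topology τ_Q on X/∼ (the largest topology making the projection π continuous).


X/∼ = {[p1=p2], [p3], [p4]}; |τ_Q| = 5.

Equivalence classes: [p1=p2], [p3], [p4].
Quotient map π: X → X/∼ sends p1 ↦ [p1=p2], p2 ↦ [p1=p2], p3 ↦ [p3], p4 ↦ [p4].
For each subset V ⊆ X/∼, compute π^{-1}(V) ⊆ X and check whether π^{-1}(V) ∈ τ. V is open in τ_Q iff π^{-1}(V) ∈ τ.
  V = {}: π^{-1}(V) = ∅ ∈ τ ✓.
  V = {[p1=p2]}: π^{-1}(V) = {p1, p2} ∉ τ ✗.
  V = {[p3]}: π^{-1}(V) = {p3} ∈ τ ✓.
  V = {[p1=p2], [p3]}: π^{-1}(V) = {p1, p2, p3} ∉ τ ✗.
  V = {[p4]}: π^{-1}(V) = {p4} ∈ τ ✓.
  V = {[p1=p2], [p4]}: π^{-1}(V) = {p1, p2, p4} ∉ τ ✗.
  V = {[p3], [p4]}: π^{-1}(V) = {p3, p4} ∈ τ ✓.
  V = {[p1=p2], [p3], [p4]}: π^{-1}(V) = {p1, p2, p3, p4} ∈ τ ✓.
Open sets in the quotient: τ_Q = {{}, {[p3]}, {[p4]}, {[p3], [p4]}, {[p1=p2], [p3], [p4]}} (5 elements).


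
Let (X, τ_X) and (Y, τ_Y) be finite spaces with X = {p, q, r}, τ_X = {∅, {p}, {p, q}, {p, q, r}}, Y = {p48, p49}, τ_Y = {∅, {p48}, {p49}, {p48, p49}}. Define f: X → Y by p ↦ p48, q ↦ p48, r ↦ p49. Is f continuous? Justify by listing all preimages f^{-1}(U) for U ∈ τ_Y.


f is NOT continuous.

Compute f^{-1}(U) for each U ∈ τ_Y:
  U = ∅: f^{-1}(U) = ∅ ∈ τ_X ✓.
  U = {p48}: f^{-1}(U) = {p, q} ∈ τ_X ✓.
  U = {p49}: f^{-1}(U) = {r} ∉ τ_X ✗.
  U = {p48, p49}: f^{-1}(U) = {p, q, r} ∈ τ_X ✓.
Found U = {p49} with f^{-1}(U) = {r} not in τ_X. Therefore f is NOT continuous.


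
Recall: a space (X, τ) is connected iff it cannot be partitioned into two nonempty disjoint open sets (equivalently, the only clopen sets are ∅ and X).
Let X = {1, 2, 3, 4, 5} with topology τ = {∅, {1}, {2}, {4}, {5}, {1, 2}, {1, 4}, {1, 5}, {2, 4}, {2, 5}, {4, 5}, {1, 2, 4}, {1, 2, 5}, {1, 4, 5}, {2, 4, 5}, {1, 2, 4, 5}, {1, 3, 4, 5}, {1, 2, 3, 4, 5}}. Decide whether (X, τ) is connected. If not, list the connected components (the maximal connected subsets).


(X, τ) is disconnected; components = [{2}, {1, 3, 4, 5}].

Find clopen sets (U ∈ τ with X ∖ U ∈ τ):
  U = ∅, X ∖ U = {1, 2, 3, 4, 5} — both open, so U is clopen.
  U = {2}, X ∖ U = {1, 3, 4, 5} — both open, so U is clopen.
  U = {1, 3, 4, 5}, X ∖ U = {2} — both open, so U is clopen.
  U = {1, 2, 3, 4, 5}, X ∖ U = ∅ — both open, so U is clopen.
Nontrivial clopen(s) exist: e.g. {2}. So (X, τ) is disconnected.
Compute connected components by grouping points that agree on all clopens:
  component: {2}
  component: {1, 3, 4, 5}


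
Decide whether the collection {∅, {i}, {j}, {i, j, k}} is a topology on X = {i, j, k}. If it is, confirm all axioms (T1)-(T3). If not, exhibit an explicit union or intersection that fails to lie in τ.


τ is NOT a topology on X.

Axiom (T1): ∅ ∈ τ? Yes; X ∈ τ? Yes.
Axiom (T2/T3): check pairwise unions and intersections of members of τ.
Counterexample for (T2): {i} ∪ {j} = {i, j} ∉ τ. Therefore τ is NOT a topology.


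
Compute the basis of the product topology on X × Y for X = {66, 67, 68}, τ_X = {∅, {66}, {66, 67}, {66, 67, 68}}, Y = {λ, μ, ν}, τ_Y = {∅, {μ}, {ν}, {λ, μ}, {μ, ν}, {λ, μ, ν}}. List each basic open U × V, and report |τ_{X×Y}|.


Basis B = {∅ × ∅, {66} × {μ}, {66} × {ν}, {66} × {λ, μ}, {66} × {μ, ν}, {66, 67} × {μ}, {66, 67} × {ν}, {66} × {λ, μ, ν}, {66, 67, 68} × {μ}, {66, 67, 68} × {ν}, {66, 67} × {λ, μ}, {66, 67} × {μ, ν}, {66, 67} × {λ, μ, ν}, {66, 67, 68} × {λ, μ}, {66, 67, 68} × {μ, ν}, {66, 67, 68} × {λ, μ, ν}}; |τ_{X×Y}| = 40.

Enumerate products U × V with U ∈ τ_X, V ∈ τ_Y (deduplicated):
  ∅ × ∅ = {} (∅)
  {66} × {μ} = {(66,μ)}
  {66} × {ν} = {(66,ν)}
  {66} × {λ, μ} = {(66,λ), (66,μ)}
  {66} × {μ, ν} = {(66,μ), (66,ν)}
  {66, 67} × {μ} = {(66,μ), (67,μ)}
  {66, 67} × {ν} = {(66,ν), (67,ν)}
  {66} × {λ, μ, ν} = {(66,λ), (66,μ), (66,ν)}
  {66, 67, 68} × {μ} = {(66,μ), (67,μ), (68,μ)}
  {66, 67, 68} × {ν} = {(66,ν), (67,ν), (68,ν)}
  {66, 67} × {λ, μ} = {(66,λ), (66,μ), (67,λ), (67,μ)}
  {66, 67} × {μ, ν} = {(66,μ), (66,ν), (67,μ), (67,ν)}
  {66, 67} × {λ, μ, ν} = {(66,λ), (66,μ), (66,ν), (67,λ), (67,μ), (67,ν)}
  {66, 67, 68} × {λ, μ} = {(66,λ), (66,μ), (67,λ), (67,μ), (68,λ), (68,μ)}
  {66, 67, 68} × {μ, ν} = {(66,μ), (66,ν), (67,μ), (67,ν), (68,μ), (68,ν)}
  {66, 67, 68} × {λ, μ, ν} = {(66,λ), (66,μ), (66,ν), (67,λ), (67,μ), (67,ν), (68,λ), (68,μ), (68,ν)}
These 16 distinct sets form the basis B.
Close under arbitrary unions to get τ_{X×Y}; counting gives |τ_{X×Y}| = 40.
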